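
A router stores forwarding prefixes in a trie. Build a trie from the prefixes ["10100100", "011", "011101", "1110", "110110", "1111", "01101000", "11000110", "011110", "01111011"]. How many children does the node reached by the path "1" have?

2

Walk "1" from the root, arriving at one node.
Characters that immediately follow "1" among the stored strings: {0, 1}.
That node has 2 child edges.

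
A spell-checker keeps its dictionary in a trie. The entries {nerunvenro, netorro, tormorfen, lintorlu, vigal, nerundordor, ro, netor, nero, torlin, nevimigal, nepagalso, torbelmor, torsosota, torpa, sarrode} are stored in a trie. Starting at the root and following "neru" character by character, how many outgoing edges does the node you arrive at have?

The children of the "neru" node are the distinct next characters among strings starting with "neru".
Distinct next characters after "neru": n.
That node has 1 child edge.

1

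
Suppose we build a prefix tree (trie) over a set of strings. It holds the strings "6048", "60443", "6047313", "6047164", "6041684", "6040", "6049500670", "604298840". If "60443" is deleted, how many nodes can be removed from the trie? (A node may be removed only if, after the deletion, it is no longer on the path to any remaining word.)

2

Walk "60443" from the leaf back toward the root, removing each node that no remaining word uses.
The suffix "43" (2 nodes) is used only by "60443"; the node for "604" still has the child "8", so pruning stops there.
Nodes removed: 2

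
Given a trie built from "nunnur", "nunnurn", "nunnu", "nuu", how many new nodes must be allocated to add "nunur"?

2

The longest prefix of "nunur" already in the trie is "nun" (length 3).
New nodes needed: |"nunur"| − 3 = 5 − 3 = 2.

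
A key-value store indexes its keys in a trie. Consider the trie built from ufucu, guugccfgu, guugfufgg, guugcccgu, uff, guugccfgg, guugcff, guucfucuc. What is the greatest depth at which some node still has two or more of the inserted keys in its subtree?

Look for the deepest trie node that still has at least two words in its subtree.
e.g. "guugccfgg" and "guugccfgu" share the prefix "guugccfg" of length 8; no pair shares a longer one.
Longest shared-prefix length: 8

8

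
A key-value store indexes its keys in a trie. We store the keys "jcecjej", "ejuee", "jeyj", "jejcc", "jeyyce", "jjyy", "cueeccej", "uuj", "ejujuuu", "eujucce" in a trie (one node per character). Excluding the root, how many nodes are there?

45

Insert word by word; a character creates a node only if that edge doesn't already exist:
  "jcecjej" → 7 new (j, c, e, c, j, e, j)
  "ejuee" → 5 new (e, j, u, e, e)
  "jeyj" → prefix "j" already present; 3 new (e, y, j)
  "jejcc" → prefix "je" already present; 3 new (j, c, c)
  "jeyyce" → prefix "jey" already present; 3 new (y, c, e)
  "jjyy" → prefix "j" already present; 3 new (j, y, y)
  "cueeccej" → 8 new (c, u, e, e, c, c, e, j)
  "uuj" → 3 new (u, u, j)
  "ejujuuu" → prefix "eju" already present; 4 new (j, u, u, u)
  "eujucce" → prefix "e" already present; 6 new (u, j, u, c, c, e)
Total nodes = 7 + 5 + 3 + 3 + 3 + 3 + 8 + 3 + 4 + 6 = 45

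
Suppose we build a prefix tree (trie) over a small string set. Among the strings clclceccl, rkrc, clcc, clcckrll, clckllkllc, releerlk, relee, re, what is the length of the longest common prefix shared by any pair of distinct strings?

5

Equivalently: take the maximum, over all pairs, of their longest common prefix length.
e.g. "relee" and "releerlk" share the prefix "relee" of length 5; no pair shares a longer one.
Longest shared-prefix length: 5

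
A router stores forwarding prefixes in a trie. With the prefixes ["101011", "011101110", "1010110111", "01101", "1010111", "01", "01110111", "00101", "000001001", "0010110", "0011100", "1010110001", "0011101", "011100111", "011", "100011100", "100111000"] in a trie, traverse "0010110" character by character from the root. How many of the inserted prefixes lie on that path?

Traverse "0010110" character by character; count nodes along the way that are marked as word ends.
Prefixes of the query that are stored words: "00101", "0010110"
Count: 2

2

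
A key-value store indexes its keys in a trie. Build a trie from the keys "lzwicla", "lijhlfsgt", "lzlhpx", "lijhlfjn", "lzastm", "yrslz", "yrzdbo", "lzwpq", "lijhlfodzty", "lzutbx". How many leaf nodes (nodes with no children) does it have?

10

A leaf is a node with no children — equivalently, the end of a word that is not a proper prefix of any other stored word.
Those words: "lijhlfjn", "lijhlfodzty", "lijhlfsgt", "lzastm", "lzlhpx", "lzutbx", "lzwicla", "lzwpq", "yrslz", "yrzdbo"
Leaf count: 10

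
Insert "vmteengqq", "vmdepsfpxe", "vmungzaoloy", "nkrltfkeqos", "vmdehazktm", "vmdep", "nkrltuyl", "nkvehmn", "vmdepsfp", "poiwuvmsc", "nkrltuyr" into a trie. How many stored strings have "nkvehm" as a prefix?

1

Walk to "nkvehm"; the words in its subtree are exactly those with that prefix.
Words under "nkvehm": nkvehmn
Count: 1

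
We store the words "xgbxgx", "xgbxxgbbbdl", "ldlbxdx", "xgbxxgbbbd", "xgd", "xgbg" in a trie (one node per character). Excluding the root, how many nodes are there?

Count nodes per top-level branch (shared prefixes stored once):
  'l'-branch (ldlbxdx): 7 nodes
  'x'-branch (xgbg, xgbxgx, xgbxxgbbbd, xgbxxgbbbdl, xgd): 15 nodes
Sum: 22

22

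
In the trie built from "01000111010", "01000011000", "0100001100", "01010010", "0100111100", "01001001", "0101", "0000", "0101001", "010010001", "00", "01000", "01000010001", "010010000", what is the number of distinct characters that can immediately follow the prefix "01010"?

The children of the "01010" node are the distinct next characters among strings starting with "01010".
Characters that immediately follow "01010" among the stored strings: {0}.
That node has 1 child edge.

1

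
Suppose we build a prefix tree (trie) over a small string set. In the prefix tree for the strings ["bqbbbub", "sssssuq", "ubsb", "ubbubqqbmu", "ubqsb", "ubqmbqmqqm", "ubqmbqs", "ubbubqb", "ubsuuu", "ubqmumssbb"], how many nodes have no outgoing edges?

10

A leaf is a node with no children — equivalently, the end of a word that is not a proper prefix of any other stored word.
Those words: "bqbbbub", "sssssuq", "ubbubqb", "ubbubqqbmu", "ubqmbqmqqm", "ubqmbqs", "ubqmumssbb", "ubqsb", "ubsb", "ubsuuu"
Leaf count: 10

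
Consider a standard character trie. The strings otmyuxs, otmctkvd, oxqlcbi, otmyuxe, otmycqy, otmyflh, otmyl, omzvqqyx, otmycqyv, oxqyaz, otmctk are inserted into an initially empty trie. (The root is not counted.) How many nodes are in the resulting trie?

37

Trie structure (* marks end of a word):
(root)
└─ o
   ├─ m
   │  └─ z
   │     └─ v
   │        └─ q
   │           └─ q
   │              └─ y
   │                 └─ x *
   ├─ t
   │  └─ m
   │     ├─ c
   │     │  └─ t
   │     │     └─ k *
   │     │        └─ v
   │     │           └─ d *
   │     └─ y
   │        ├─ c
   │        │  └─ q
   │        │     └─ y *
   │        │        └─ v *
   │        ├─ f
   │        │  └─ l
   │        │     └─ h *
   │        ├─ l *
   │        └─ u
   │           └─ x
   │              ├─ e *
   │              └─ s *
   └─ x
      └─ q
         ├─ l
         │  └─ c
         │     └─ b
         │        └─ i *
         └─ y
            └─ a
               └─ z *
Counting every labelled node above: 37.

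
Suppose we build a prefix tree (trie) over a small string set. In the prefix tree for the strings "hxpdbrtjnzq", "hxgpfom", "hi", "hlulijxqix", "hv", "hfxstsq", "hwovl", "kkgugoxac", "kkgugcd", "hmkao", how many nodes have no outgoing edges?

10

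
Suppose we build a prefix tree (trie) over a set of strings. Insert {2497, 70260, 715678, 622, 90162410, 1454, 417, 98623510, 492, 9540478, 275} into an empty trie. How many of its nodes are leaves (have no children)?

11

A leaf is a node with no children — equivalently, the end of a word that is not a proper prefix of any other stored word.
Those words: "1454", "2497", "275", "417", "492", "622", "70260", "715678", "90162410", "9540478", "98623510"
Leaf count: 11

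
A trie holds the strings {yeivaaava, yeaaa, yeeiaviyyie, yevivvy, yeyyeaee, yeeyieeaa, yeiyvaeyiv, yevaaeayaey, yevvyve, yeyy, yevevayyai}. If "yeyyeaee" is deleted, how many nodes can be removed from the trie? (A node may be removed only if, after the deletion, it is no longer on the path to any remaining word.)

4

After clearing the end-marker at "yeyyeaee", prune upward until reaching a node still needed by another word.
The suffix "eaee" (4 nodes) is used only by "yeyyeaee"; "yeyy" is itself a stored word, so pruning stops there.
Nodes removed: 4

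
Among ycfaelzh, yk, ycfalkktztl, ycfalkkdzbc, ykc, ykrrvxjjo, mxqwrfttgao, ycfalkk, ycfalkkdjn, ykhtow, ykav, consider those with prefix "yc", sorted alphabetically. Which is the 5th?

ycfalkktztl

DFS of the "yc" subtree visits, in order: "ycfaelzh", "ycfalkk", "ycfalkkdjn", "ycfalkkdzbc", "ycfalkktztl"
Position 5: ycfalkktztl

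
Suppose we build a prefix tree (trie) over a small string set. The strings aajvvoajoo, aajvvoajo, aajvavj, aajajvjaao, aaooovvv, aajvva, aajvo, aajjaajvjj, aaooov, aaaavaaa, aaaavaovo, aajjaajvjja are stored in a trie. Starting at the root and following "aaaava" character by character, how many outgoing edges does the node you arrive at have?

The children of the "aaaava" node are the distinct next characters among strings starting with "aaaava".
Distinct next characters after "aaaava": a, o.
That node has 2 child edges.

2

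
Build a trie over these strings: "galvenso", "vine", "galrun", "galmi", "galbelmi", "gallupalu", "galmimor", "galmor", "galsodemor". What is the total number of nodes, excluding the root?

40

For each word, the new-node count is its length minus the longest prefix already in the trie:
  "galvenso" → 8 new (g, a, l, v, e, n, s, o)
  "vine" → 4 new (v, i, n, e)
  "galrun" → prefix "gal" already present; 3 new (r, u, n)
  "galmi" → prefix "gal" already present; 2 new (m, i)
  "galbelmi" → prefix "gal" already present; 5 new (b, e, l, m, i)
  "gallupalu" → prefix "gal" already present; 6 new (l, u, p, a, l, u)
  "galmimor" → prefix "galmi" already present; 3 new (m, o, r)
  "galmor" → prefix "galm" already present; 2 new (o, r)
  "galsodemor" → prefix "gal" already present; 7 new (s, o, d, e, m, o, r)
Total nodes = 8 + 4 + 3 + 2 + 5 + 6 + 3 + 2 + 7 = 40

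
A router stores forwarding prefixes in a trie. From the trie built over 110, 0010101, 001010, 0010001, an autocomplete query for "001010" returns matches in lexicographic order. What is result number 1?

001010

DFS of the "001010" subtree visits, in order: "001010", "0010101"
The 1st is 001010.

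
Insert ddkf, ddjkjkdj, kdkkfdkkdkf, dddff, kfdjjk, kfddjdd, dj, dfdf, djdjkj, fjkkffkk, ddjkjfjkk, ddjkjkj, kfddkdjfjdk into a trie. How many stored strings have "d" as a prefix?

8

Filter for entries beginning with "d":
Matches: "dddff", "ddjkjfjkk", "ddjkjkdj", "ddjkjkj", "ddkf", "dfdf", "dj", "djdjkj"
Count: 8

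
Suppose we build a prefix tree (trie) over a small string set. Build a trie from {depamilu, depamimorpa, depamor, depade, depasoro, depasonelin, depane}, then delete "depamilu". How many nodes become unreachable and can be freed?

After clearing the end-marker at "depamilu", prune upward until reaching a node still needed by another word.
The suffix "lu" (2 nodes) is used only by "depamilu"; the node for "depami" still has the child "m", so pruning stops there.
Nodes removed: 2

2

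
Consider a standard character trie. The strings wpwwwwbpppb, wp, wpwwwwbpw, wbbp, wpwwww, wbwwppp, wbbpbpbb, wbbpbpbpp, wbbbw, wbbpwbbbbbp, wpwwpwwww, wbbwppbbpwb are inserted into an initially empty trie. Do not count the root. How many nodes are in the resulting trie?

48

For each word, the new-node count is its length minus the longest prefix already in the trie:
  "wpwwwwbpppb" → 11 new (w, p, w, w, w, w, b, p, p, p, b)
  "wp" → prefix "wp" already present; 0 new (none)
  "wpwwwwbpw" → prefix "wpwwwwbp" already present; 1 new (w)
  "wbbp" → prefix "w" already present; 3 new (b, b, p)
  "wpwwww" → prefix "wpwwww" already present; 0 new (none)
  "wbwwppp" → prefix "wb" already present; 5 new (w, w, p, p, p)
  "wbbpbpbb" → prefix "wbbp" already present; 4 new (b, p, b, b)
  "wbbpbpbpp" → prefix "wbbpbpb" already present; 2 new (p, p)
  "wbbbw" → prefix "wbb" already present; 2 new (b, w)
  "wbbpwbbbbbp" → prefix "wbbp" already present; 7 new (w, b, b, b, b, b, p)
  "wpwwpwwww" → prefix "wpww" already present; 5 new (p, w, w, w, w)
  "wbbwppbbpwb" → prefix "wbb" already present; 8 new (w, p, p, b, b, p, w, b)
Total nodes = 11 + 0 + 1 + 3 + 0 + 5 + 4 + 2 + 2 + 7 + 5 + 8 = 48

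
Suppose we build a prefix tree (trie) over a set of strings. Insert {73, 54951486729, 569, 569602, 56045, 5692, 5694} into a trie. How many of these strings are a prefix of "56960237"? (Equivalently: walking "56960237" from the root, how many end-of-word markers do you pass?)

2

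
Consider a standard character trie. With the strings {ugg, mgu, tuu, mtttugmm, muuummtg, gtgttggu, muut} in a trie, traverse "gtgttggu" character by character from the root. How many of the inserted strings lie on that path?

Traverse "gtgttggu" character by character; count nodes along the way that are marked as word ends.
Prefixes of the query that are stored words: "gtgttggu"
Count: 1

1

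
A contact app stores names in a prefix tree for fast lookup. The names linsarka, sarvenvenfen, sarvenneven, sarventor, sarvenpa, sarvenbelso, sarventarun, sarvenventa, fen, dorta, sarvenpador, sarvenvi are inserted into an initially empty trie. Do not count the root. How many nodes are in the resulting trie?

53

Count nodes per top-level branch (shared prefixes stored once):
  'd'-branch (dorta): 5 nodes
  'f'-branch (fen): 3 nodes
  'l'-branch (linsarka): 8 nodes
  's'-branch (sarvenbelso, sarvenneven, sarvenpa, sarvenpador, sarventarun, sarventor, sarvenvenfen, sarvenventa, sarvenvi): 37 nodes
Sum: 53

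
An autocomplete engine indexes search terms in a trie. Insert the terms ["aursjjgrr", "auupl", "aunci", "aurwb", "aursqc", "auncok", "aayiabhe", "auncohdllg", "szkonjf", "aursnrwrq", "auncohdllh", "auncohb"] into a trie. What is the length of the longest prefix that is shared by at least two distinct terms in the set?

9

Equivalently: take the maximum, over all pairs, of their longest common prefix length.
e.g. "auncohdllg" and "auncohdllh" share the prefix "auncohdll" of length 9; no pair shares a longer one.
Longest shared-prefix length: 9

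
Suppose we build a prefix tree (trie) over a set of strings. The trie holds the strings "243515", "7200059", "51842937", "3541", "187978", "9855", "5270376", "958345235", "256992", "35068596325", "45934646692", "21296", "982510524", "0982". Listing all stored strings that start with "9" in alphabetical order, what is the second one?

982510524

DFS of the "9" subtree visits, in order: "958345235", "982510524", "9855"
The 2nd is 982510524.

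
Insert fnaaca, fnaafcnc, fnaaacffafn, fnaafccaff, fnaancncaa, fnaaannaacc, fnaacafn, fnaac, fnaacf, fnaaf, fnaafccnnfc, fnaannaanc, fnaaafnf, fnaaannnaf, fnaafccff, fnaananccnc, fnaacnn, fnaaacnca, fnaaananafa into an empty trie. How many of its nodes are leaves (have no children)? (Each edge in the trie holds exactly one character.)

16

Leaves are exactly the stored words that no other stored word extends.
Those words: "fnaaacffafn", "fnaaacnca", "fnaaafnf", "fnaaananafa", "fnaaannaacc", "fnaaannnaf", "fnaacafn", "fnaacf", "fnaacnn", "fnaafccaff", "fnaafccff", "fnaafccnnfc", "fnaafcnc", "fnaananccnc", "fnaancncaa", "fnaannaanc"
Leaf count: 16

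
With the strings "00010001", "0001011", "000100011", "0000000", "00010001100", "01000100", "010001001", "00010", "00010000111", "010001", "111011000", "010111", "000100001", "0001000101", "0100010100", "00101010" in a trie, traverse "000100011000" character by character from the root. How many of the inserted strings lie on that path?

4

Traverse "000100011000" character by character; count nodes along the way that are marked as word ends.
Prefixes of the query that are stored words: "00010", "00010001", "000100011", "00010001100"
Count: 4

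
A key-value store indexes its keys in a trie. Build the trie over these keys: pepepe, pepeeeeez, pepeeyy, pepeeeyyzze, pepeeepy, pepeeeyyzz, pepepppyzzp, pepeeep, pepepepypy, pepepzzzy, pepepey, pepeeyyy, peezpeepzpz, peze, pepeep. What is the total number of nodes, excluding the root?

48

Insert word by word; a character creates a node only if that edge doesn't already exist:
  "pepepe" → 6 new (p, e, p, e, p, e)
  "pepeeeeez" → prefix "pepe" already present; 5 new (e, e, e, e, z)
  "pepeeyy" → prefix "pepee" already present; 2 new (y, y)
  "pepeeeyyzze" → prefix "pepeee" already present; 5 new (y, y, z, z, e)
  "pepeeepy" → prefix "pepeee" already present; 2 new (p, y)
  "pepeeeyyzz" → prefix "pepeeeyyzz" already present; 0 new (none)
  "pepepppyzzp" → prefix "pepep" already present; 6 new (p, p, y, z, z, p)
  "pepeeep" → prefix "pepeeep" already present; 0 new (none)
  "pepepepypy" → prefix "pepepe" already present; 4 new (p, y, p, y)
  "pepepzzzy" → prefix "pepep" already present; 4 new (z, z, z, y)
  "pepepey" → prefix "pepepe" already present; 1 new (y)
  "pepeeyyy" → prefix "pepeeyy" already present; 1 new (y)
  "peezpeepzpz" → prefix "pe" already present; 9 new (e, z, p, e, e, p, z, p, z)
  "peze" → prefix "pe" already present; 2 new (z, e)
  "pepeep" → prefix "pepee" already present; 1 new (p)
Total nodes = 6 + 5 + 2 + 5 + 2 + 0 + 6 + 0 + 4 + 4 + 1 + 1 + 9 + 2 + 1 = 48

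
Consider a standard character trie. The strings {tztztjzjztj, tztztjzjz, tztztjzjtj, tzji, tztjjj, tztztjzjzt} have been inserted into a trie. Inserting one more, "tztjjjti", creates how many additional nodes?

2

The longest prefix of "tztjjjti" already in the trie is "tztjjj" (length 6).
New nodes needed: |"tztjjjti"| − 6 = 8 − 6 = 2.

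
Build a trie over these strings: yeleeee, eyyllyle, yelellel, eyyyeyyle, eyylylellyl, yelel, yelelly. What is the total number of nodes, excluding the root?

For each word, the new-node count is its length minus the longest prefix already in the trie:
  "yeleeee" → 7 new (y, e, l, e, e, e, e)
  "eyyllyle" → 8 new (e, y, y, l, l, y, l, e)
  "yelellel" → prefix "yele" already present; 4 new (l, l, e, l)
  "eyyyeyyle" → prefix "eyy" already present; 6 new (y, e, y, y, l, e)
  "eyylylellyl" → prefix "eyyl" already present; 7 new (y, l, e, l, l, y, l)
  "yelel" → prefix "yelel" already present; 0 new (none)
  "yelelly" → prefix "yelell" already present; 1 new (y)
Total nodes = 7 + 8 + 4 + 6 + 7 + 0 + 1 = 33

33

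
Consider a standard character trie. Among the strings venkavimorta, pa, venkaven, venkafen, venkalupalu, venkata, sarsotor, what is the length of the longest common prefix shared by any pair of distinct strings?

Look for the deepest trie node that still has at least two words in its subtree.
e.g. "venkaven" and "venkavimorta" share the prefix "venkav" of length 6; no pair shares a longer one.
Longest shared-prefix length: 6

6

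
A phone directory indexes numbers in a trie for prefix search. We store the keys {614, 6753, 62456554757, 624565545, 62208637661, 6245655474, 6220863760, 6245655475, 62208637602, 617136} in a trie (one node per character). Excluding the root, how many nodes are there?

33

Count nodes per top-level branch (shared prefixes stored once):
  '6'-branch (614, 617136, 6220863760, 62208637602, 62208637661, 624565545, 6245655474, 6245655475, 62456554757, 6753): 33 nodes
Sum: 33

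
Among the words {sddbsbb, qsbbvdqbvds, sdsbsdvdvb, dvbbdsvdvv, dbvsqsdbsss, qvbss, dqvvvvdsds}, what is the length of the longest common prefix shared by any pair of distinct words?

Equivalently: take the maximum, over all pairs, of their longest common prefix length.
e.g. "sddbsbb" and "sdsbsdvdvb" share the prefix "sd" of length 2; no pair shares a longer one.
Longest shared-prefix length: 2

2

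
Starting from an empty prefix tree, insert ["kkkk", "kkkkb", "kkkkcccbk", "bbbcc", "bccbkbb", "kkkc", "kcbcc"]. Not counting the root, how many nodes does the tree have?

26

Trie structure (* marks end of a word):
(root)
├─ b
│  ├─ b
│  │  └─ b
│  │     └─ c
│  │        └─ c *
│  └─ c
│     └─ c
│        └─ b
│           └─ k
│              └─ b
│                 └─ b *
└─ k
   ├─ c
   │  └─ b
   │     └─ c
   │        └─ c *
   └─ k
      └─ k
         ├─ c *
         └─ k *
            ├─ b *
            └─ c
               └─ c
                  └─ c
                     └─ b
                        └─ k *
Counting every labelled node above: 26.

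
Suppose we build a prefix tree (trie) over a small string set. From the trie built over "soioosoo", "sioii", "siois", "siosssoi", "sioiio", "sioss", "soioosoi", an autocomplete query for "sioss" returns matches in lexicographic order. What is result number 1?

sioss

Filter for "sioss…" and sort: "sioss", "siosssoi"
The 1st is sioss.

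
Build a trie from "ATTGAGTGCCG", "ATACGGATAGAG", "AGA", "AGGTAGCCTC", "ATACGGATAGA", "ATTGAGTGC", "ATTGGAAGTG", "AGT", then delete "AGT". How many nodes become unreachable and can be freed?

1

A node on "AGT"'s path can go only if nothing else ends at it or branches off below it.
The suffix "T" (1 node) is used only by "AGT"; the node for "AG" still has the child "A", so pruning stops there.
Nodes removed: 1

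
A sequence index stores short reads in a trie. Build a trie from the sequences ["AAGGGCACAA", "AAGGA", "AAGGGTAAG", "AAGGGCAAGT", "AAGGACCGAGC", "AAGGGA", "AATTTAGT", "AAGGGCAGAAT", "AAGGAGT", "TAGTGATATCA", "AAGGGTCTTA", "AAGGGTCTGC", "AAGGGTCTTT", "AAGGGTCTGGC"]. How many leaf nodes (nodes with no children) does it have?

13

A leaf is a node with no children — equivalently, the end of a word that is not a proper prefix of any other stored word.
Those words: "AAGGACCGAGC", "AAGGAGT", "AAGGGA", "AAGGGCAAGT", "AAGGGCACAA", "AAGGGCAGAAT", "AAGGGTAAG", "AAGGGTCTGC", "AAGGGTCTGGC", "AAGGGTCTTA", "AAGGGTCTTT", "AATTTAGT", "TAGTGATATCA"
Leaf count: 13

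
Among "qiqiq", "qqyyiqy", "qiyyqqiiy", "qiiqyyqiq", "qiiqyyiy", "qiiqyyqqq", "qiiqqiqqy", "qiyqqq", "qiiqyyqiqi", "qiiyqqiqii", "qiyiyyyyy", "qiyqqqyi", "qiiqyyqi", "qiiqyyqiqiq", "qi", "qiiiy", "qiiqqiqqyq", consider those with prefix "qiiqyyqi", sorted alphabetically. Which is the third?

DFS of the "qiiqyyqi" subtree visits, in order: "qiiqyyqi", "qiiqyyqiq", "qiiqyyqiqi", "qiiqyyqiqiq"
Position 3: qiiqyyqiqi

qiiqyyqiqi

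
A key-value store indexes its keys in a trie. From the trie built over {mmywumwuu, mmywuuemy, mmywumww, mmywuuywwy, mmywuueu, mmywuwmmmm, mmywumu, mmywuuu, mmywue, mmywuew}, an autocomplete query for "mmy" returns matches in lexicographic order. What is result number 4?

DFS of the "mmy" subtree visits, in order: "mmywue", "mmywuew", "mmywumu", "mmywumwuu", "mmywumww", "mmywuuemy", "mmywuueu", "mmywuuu", "mmywuuywwy", "mmywuwmmmm"
The 4th is mmywumwuu.

mmywumwuu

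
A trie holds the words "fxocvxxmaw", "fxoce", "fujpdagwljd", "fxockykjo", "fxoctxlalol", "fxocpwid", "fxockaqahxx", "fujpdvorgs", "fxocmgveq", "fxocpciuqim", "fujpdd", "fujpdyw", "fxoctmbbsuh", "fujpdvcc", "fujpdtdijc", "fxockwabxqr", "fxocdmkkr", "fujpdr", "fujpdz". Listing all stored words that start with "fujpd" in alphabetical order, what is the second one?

DFS of the "fujpd" subtree visits, in order: "fujpdagwljd", "fujpdd", "fujpdr", "fujpdtdijc", "fujpdvcc", "fujpdvorgs", "fujpdyw", "fujpdz"
The 2nd is fujpdd.

fujpdd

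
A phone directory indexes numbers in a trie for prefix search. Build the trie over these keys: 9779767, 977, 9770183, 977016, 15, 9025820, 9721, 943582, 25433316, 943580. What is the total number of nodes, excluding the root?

36

Count nodes per top-level branch (shared prefixes stored once):
  '1'-branch (15): 2 nodes
  '2'-branch (25433316): 8 nodes
  '9'-branch (9025820, 943580, 943582, 9721, 977, 977016, 9770183, 9779767): 26 nodes
Sum: 36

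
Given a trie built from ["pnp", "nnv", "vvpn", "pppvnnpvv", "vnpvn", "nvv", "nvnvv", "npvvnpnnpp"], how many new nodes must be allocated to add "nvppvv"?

4

"nv" is already a path in the trie; the remaining "ppvv" must be added.
Each of the 4 remaining characters creates one node.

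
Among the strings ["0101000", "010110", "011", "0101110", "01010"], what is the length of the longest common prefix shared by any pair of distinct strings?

The deepest shared node is where two words last agree before diverging.
e.g. "01010" and "0101000" share the prefix "01010" of length 5; no pair shares a longer one.
Longest shared-prefix length: 5

5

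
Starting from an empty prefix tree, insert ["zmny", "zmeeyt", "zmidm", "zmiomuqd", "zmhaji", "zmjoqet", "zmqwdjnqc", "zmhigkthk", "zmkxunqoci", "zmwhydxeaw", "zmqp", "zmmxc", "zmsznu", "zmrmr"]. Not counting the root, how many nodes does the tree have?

For each word, the new-node count is its length minus the longest prefix already in the trie:
  "zmny" → 4 new (z, m, n, y)
  "zmeeyt" → prefix "zm" already present; 4 new (e, e, y, t)
  "zmidm" → prefix "zm" already present; 3 new (i, d, m)
  "zmiomuqd" → prefix "zmi" already present; 5 new (o, m, u, q, d)
  "zmhaji" → prefix "zm" already present; 4 new (h, a, j, i)
  "zmjoqet" → prefix "zm" already present; 5 new (j, o, q, e, t)
  "zmqwdjnqc" → prefix "zm" already present; 7 new (q, w, d, j, n, q, c)
  "zmhigkthk" → prefix "zmh" already present; 6 new (i, g, k, t, h, k)
  "zmkxunqoci" → prefix "zm" already present; 8 new (k, x, u, n, q, o, c, i)
  "zmwhydxeaw" → prefix "zm" already present; 8 new (w, h, y, d, x, e, a, w)
  "zmqp" → prefix "zmq" already present; 1 new (p)
  "zmmxc" → prefix "zm" already present; 3 new (m, x, c)
  "zmsznu" → prefix "zm" already present; 4 new (s, z, n, u)
  "zmrmr" → prefix "zm" already present; 3 new (r, m, r)
Total nodes = 4 + 4 + 3 + 5 + 4 + 5 + 7 + 6 + 8 + 8 + 1 + 3 + 4 + 3 = 65

65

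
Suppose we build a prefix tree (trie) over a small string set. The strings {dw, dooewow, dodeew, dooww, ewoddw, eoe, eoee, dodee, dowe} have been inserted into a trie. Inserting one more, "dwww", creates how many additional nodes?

2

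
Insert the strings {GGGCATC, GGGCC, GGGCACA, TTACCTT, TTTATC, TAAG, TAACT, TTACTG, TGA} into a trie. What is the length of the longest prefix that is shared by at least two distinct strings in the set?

Look for the deepest trie node that still has at least two words in its subtree.
e.g. "GGGCACA" and "GGGCATC" share the prefix "GGGCA" of length 5; no pair shares a longer one.
Longest shared-prefix length: 5

5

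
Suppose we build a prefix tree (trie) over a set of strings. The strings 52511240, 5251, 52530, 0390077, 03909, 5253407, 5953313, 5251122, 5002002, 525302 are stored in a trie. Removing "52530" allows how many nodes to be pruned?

Walk "52530" from the leaf back toward the root, removing each node that no remaining word uses.
Every node on "52530" is still needed (e.g. by "525302"), so nothing is freed.
Nodes removed: 0

0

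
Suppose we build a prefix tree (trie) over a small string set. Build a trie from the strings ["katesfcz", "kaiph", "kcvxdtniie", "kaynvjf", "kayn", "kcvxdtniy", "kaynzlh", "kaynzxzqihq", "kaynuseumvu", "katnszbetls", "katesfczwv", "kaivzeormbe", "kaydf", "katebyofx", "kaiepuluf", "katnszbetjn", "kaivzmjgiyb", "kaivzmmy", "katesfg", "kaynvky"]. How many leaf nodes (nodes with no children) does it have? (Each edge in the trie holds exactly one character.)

Leaves are exactly the stored words that no other stored word extends.
Those words: "kaiepuluf", "kaiph", "kaivzeormbe", "kaivzmjgiyb", "kaivzmmy", "katebyofx", "katesfczwv", "katesfg", "katnszbetjn", "katnszbetls", "kaydf", "kaynuseumvu", "kaynvjf", "kaynvky", "kaynzlh", "kaynzxzqihq", "kcvxdtniie", "kcvxdtniy"
Leaf count: 18

18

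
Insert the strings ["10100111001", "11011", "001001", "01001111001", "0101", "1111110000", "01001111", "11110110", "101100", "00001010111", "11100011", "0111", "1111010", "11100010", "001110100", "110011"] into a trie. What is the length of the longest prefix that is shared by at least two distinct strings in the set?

8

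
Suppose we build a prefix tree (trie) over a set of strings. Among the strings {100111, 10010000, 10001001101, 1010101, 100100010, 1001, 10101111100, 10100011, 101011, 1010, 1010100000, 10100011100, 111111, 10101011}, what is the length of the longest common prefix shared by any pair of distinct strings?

8

Look for the deepest trie node that still has at least two words in its subtree.
"10100011" and "10100011100" agree on "10100011" (8 characters) before diverging; nothing deeper is shared.
Longest shared-prefix length: 8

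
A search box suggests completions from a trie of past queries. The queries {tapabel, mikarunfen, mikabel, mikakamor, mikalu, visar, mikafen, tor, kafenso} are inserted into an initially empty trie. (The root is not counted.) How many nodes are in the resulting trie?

44

For each word, the new-node count is its length minus the longest prefix already in the trie:
  "tapabel" → 7 new (t, a, p, a, b, e, l)
  "mikarunfen" → 10 new (m, i, k, a, r, u, n, f, e, n)
  "mikabel" → prefix "mika" already present; 3 new (b, e, l)
  "mikakamor" → prefix "mika" already present; 5 new (k, a, m, o, r)
  "mikalu" → prefix "mika" already present; 2 new (l, u)
  "visar" → 5 new (v, i, s, a, r)
  "mikafen" → prefix "mika" already present; 3 new (f, e, n)
  "tor" → prefix "t" already present; 2 new (o, r)
  "kafenso" → 7 new (k, a, f, e, n, s, o)
Total nodes = 7 + 10 + 3 + 5 + 2 + 5 + 3 + 2 + 7 = 44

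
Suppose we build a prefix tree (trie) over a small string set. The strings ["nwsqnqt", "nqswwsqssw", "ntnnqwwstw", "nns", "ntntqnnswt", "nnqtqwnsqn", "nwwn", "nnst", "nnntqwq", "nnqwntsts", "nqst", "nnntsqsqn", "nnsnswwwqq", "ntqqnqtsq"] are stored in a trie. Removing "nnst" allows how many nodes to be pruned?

After clearing the end-marker at "nnst", prune upward until reaching a node still needed by another word.
The suffix "t" (1 node) is used only by "nnst"; the node for "nns" still has the child "n", so pruning stops there.
Nodes removed: 1

1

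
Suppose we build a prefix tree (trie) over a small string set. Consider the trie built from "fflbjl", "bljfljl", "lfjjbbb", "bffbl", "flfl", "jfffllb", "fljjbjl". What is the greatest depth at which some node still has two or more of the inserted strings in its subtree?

Equivalently: take the maximum, over all pairs, of their longest common prefix length.
e.g. "flfl" and "fljjbjl" share the prefix "fl" of length 2; no pair shares a longer one.
Longest shared-prefix length: 2

2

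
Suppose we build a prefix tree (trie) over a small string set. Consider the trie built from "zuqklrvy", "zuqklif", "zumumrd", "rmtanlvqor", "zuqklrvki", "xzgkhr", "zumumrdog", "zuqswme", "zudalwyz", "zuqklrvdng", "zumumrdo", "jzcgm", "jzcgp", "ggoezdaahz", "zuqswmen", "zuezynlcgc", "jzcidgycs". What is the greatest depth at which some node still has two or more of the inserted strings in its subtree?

8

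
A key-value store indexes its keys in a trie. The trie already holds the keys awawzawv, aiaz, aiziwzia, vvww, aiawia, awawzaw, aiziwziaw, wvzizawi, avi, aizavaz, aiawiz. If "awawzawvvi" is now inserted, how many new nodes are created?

2

Walking "awawzawvvi" from the root, the first 8 characters ("awawzawv") follow existing edges; "v" is the first miss.
Each of the 2 remaining characters creates one node.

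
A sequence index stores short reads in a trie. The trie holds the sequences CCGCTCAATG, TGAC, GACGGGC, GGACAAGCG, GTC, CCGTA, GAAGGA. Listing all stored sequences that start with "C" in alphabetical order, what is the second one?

Filter for "C…" and sort: "CCGCTCAATG", "CCGTA"
The 2nd is CCGTA.

CCGTA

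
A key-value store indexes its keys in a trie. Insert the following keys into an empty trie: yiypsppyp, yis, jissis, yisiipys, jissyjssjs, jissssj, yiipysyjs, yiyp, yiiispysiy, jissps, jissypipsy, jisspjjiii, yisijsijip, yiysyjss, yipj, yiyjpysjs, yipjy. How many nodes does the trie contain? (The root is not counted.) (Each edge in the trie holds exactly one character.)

For each word, the new-node count is its length minus the longest prefix already in the trie:
  "yiypsppyp" → 9 new (y, i, y, p, s, p, p, y, p)
  "yis" → prefix "yi" already present; 1 new (s)
  "jissis" → 6 new (j, i, s, s, i, s)
  "yisiipys" → prefix "yis" already present; 5 new (i, i, p, y, s)
  "jissyjssjs" → prefix "jiss" already present; 6 new (y, j, s, s, j, s)
  "jissssj" → prefix "jiss" already present; 3 new (s, s, j)
  "yiipysyjs" → prefix "yi" already present; 7 new (i, p, y, s, y, j, s)
  "yiyp" → prefix "yiyp" already present; 0 new (none)
  "yiiispysiy" → prefix "yii" already present; 7 new (i, s, p, y, s, i, y)
  "jissps" → prefix "jiss" already present; 2 new (p, s)
  "jissypipsy" → prefix "jissy" already present; 5 new (p, i, p, s, y)
  "jisspjjiii" → prefix "jissp" already present; 5 new (j, j, i, i, i)
  "yisijsijip" → prefix "yisi" already present; 6 new (j, s, i, j, i, p)
  "yiysyjss" → prefix "yiy" already present; 5 new (s, y, j, s, s)
  "yipj" → prefix "yi" already present; 2 new (p, j)
  "yiyjpysjs" → prefix "yiy" already present; 6 new (j, p, y, s, j, s)
  "yipjy" → prefix "yipj" already present; 1 new (y)
Total nodes = 9 + 1 + 6 + 5 + 6 + 3 + 7 + 0 + 7 + 2 + 5 + 5 + 6 + 5 + 2 + 6 + 1 = 76

76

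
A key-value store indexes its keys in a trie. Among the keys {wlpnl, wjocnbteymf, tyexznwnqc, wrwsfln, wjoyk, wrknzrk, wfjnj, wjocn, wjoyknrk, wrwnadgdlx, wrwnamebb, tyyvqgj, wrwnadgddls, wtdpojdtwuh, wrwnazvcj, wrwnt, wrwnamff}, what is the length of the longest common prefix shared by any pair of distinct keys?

8

The deepest shared node is where two words last agree before diverging.
"wrwnadgddls" and "wrwnadgdlx" agree on "wrwnadgd" (8 characters) before diverging; nothing deeper is shared.
Longest shared-prefix length: 8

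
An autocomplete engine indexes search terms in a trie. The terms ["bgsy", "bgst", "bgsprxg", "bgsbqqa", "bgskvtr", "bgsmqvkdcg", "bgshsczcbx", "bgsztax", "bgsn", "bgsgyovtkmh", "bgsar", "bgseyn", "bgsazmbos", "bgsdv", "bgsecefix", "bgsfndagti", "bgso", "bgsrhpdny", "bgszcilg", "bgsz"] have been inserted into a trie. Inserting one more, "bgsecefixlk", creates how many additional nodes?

2

"bgsecefix" is already a path in the trie; the remaining "lk" must be added.
New nodes needed: |"bgsecefixlk"| − 9 = 11 − 9 = 2.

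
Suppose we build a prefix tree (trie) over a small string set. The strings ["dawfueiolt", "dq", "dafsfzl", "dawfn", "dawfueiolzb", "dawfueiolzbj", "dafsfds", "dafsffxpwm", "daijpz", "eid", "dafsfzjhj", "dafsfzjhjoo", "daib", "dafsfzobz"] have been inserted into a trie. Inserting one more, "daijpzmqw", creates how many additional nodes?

3

Walking "daijpzmqw" from the root, the first 6 characters ("daijpz") follow existing edges; "m" is the first miss.
So 9 − 6 = 3 new nodes.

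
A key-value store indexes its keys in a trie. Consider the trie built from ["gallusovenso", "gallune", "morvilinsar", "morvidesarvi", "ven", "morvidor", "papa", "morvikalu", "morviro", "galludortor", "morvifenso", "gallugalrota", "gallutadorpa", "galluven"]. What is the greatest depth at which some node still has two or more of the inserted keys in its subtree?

6

Look for the deepest trie node that still has at least two words in its subtree.
e.g. "morvidesarvi" and "morvidor" share the prefix "morvid" of length 6; no pair shares a longer one.
Longest shared-prefix length: 6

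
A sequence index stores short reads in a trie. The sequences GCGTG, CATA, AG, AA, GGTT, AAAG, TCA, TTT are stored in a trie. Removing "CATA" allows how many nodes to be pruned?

After clearing the end-marker at "CATA", prune upward until reaching a node still needed by another word.
No other word shares any prefix with "CATA", so all 4 of its nodes go.
Nodes removed: 4

4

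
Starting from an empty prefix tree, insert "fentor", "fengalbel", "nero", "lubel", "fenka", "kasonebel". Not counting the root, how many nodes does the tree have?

Count nodes per top-level branch (shared prefixes stored once):
  'f'-branch (fengalbel, fenka, fentor): 14 nodes
  'k'-branch (kasonebel): 9 nodes
  'l'-branch (lubel): 5 nodes
  'n'-branch (nero): 4 nodes
Sum: 32

32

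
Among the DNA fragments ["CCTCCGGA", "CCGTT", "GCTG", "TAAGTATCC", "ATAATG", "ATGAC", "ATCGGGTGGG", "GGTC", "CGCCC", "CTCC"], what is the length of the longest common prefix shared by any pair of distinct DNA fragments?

2

Look for the deepest trie node that still has at least two words in its subtree.
"ATAATG" and "ATCGGGTGGG" agree on "AT" (2 characters) before diverging; nothing deeper is shared.
Longest shared-prefix length: 2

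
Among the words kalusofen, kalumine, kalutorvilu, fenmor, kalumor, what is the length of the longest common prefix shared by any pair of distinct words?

Look for the deepest trie node that still has at least two words in its subtree.
"kalumine" and "kalumor" agree on "kalum" (5 characters) before diverging; nothing deeper is shared.
Longest shared-prefix length: 5

5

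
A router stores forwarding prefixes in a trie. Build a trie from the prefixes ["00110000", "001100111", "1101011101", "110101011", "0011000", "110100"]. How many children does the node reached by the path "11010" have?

Follow the path "11010" to its node, then look at its outgoing edges.
Characters that immediately follow "11010" among the stored strings: {0, 1}.
That node has 2 child edges.

2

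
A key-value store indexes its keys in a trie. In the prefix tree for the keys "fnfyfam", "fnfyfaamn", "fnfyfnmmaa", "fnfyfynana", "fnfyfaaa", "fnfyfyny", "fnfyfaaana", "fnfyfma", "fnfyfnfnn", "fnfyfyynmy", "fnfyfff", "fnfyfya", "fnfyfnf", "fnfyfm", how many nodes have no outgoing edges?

11

A leaf is a node with no children — equivalently, the end of a word that is not a proper prefix of any other stored word.
Those words: "fnfyfaaana", "fnfyfaamn", "fnfyfam", "fnfyfff", "fnfyfma", "fnfyfnfnn", "fnfyfnmmaa", "fnfyfya", "fnfyfynana", "fnfyfyny", "fnfyfyynmy"
Leaf count: 11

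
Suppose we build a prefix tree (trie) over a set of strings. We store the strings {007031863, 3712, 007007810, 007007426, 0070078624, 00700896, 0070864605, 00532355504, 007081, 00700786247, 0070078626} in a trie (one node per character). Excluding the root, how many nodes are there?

For each word, the new-node count is its length minus the longest prefix already in the trie:
  "007031863" → 9 new (0, 0, 7, 0, 3, 1, 8, 6, 3)
  "3712" → 4 new (3, 7, 1, 2)
  "007007810" → prefix "0070" already present; 5 new (0, 7, 8, 1, 0)
  "007007426" → prefix "007007" already present; 3 new (4, 2, 6)
  "0070078624" → prefix "0070078" already present; 3 new (6, 2, 4)
  "00700896" → prefix "00700" already present; 3 new (8, 9, 6)
  "0070864605" → prefix "0070" already present; 6 new (8, 6, 4, 6, 0, 5)
  "00532355504" → prefix "00" already present; 9 new (5, 3, 2, 3, 5, 5, 5, 0, 4)
  "007081" → prefix "00708" already present; 1 new (1)
  "00700786247" → prefix "0070078624" already present; 1 new (7)
  "0070078626" → prefix "007007862" already present; 1 new (6)
Total nodes = 9 + 4 + 5 + 3 + 3 + 3 + 6 + 9 + 1 + 1 + 1 = 45

45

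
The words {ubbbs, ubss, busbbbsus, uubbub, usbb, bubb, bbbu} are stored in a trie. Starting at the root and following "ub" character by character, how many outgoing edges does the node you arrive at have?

The children of the "ub" node are the distinct next characters among strings starting with "ub".
Distinct next characters after "ub": b, s.
That node has 2 child edges.

2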